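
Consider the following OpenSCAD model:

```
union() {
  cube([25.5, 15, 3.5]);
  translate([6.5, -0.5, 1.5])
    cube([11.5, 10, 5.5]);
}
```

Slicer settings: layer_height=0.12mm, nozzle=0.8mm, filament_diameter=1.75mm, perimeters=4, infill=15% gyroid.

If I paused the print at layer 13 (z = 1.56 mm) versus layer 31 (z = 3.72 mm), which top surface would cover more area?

Layer 13 (z = 1.56): the cube is present — its section is the full 25.5×15 rectangle (area 382.50 mm²); the 11.5×10 cube at (6.5, -0.5) contributes its full rectangle (area 115.00 mm²); Taking the union: the regions partially overlap — summed areas 497.50 mm² minus the doubly-counted overlap 109.25 mm² gives 388.25 mm² — area = 388.25 mm². So its area = 388.25 mm². Layer 31 (z = 3.72): the cube does not reach this height (z outside [0, 3.5]); the cube at (6.5, -0.5) is present — its section is the full 11.5×10 rectangle (area 115.00 mm²); Combining (union): only the 11.5×10 cube at (6.5, -0.5) is present, so the union is just that shape — area = 115.00 mm². So its area = 115.00 mm². Layer 13 is larger (388.25 vs 115.00 mm²).

layer 13 (z = 1.56 mm)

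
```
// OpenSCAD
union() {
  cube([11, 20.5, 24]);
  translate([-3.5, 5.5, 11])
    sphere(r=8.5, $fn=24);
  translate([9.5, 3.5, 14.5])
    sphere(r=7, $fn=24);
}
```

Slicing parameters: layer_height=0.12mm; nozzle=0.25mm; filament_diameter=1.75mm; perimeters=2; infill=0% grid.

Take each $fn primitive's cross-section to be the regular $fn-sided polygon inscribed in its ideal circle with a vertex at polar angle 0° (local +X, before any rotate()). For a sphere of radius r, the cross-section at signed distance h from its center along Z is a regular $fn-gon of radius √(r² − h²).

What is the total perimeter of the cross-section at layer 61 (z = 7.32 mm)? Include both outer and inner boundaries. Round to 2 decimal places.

At z = 7.32 mm: the cube (footprint 11×20.5) is included at this height (perimeter 63.00 mm); the r=8.5 sphere at (-3.5, 5.5) slices to a regular 24-gon of circumradius 7.662 (√(r²−h²) with h=3.68 from center) (perimeter = 2·24·7.662·sin(180°/24) = 48.00 mm); the sphere at (9.5, 3.5) does not reach this height (|z−center|=7.180 > r=7); Taking the union: the regions partially overlap (shared area 38.56 mm²), so the edge portions inside another operand are dropped and the merged outline is re-measured after clipping — boundary = 82.43 mm. Overall, the cross-section is a single solid region. Total boundary length (outer) = 82.43 mm.

82.43 mm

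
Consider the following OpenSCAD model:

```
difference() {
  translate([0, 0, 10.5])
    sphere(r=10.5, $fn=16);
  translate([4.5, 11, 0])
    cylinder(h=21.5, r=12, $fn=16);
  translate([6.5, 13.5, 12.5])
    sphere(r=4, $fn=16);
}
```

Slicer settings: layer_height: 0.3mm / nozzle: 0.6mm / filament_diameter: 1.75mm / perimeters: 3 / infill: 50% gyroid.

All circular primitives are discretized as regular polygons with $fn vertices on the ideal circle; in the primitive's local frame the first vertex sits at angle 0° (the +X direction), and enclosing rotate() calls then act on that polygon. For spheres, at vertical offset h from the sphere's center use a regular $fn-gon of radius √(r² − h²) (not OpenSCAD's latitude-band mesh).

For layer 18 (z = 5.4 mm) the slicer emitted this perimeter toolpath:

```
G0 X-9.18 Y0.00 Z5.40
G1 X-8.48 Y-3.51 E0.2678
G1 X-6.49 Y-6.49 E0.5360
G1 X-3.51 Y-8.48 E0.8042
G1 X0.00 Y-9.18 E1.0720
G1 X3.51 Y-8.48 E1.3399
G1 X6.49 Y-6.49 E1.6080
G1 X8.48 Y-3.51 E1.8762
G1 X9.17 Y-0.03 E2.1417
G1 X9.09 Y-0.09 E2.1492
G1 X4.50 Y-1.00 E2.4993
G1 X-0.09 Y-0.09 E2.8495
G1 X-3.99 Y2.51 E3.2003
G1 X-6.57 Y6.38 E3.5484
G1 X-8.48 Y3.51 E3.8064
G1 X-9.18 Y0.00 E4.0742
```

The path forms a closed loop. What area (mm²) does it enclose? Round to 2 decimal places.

150.80 mm²

Apply the shoelace formula to the sequence of (X, Y) vertices; enclosed area = 150.80 mm².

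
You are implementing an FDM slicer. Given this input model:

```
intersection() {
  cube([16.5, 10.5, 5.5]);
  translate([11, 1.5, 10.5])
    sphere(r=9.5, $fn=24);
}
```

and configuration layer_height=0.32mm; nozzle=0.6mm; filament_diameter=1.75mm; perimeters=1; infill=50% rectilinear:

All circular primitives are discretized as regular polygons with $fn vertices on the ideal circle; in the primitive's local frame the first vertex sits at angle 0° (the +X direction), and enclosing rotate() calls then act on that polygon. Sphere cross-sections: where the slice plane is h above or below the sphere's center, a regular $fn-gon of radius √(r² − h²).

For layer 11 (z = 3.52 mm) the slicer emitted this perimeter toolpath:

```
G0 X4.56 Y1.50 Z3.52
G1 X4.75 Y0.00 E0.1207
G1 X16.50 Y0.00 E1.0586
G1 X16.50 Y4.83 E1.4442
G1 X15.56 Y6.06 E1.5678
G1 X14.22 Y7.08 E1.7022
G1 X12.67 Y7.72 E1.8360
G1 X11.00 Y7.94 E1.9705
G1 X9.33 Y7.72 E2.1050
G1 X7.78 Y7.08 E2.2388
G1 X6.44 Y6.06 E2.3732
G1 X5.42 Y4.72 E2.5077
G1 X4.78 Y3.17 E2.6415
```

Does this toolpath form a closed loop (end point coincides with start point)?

no

Start point (G0): (4.56, 1.50). End point (last G1): the path does not return to the start — open.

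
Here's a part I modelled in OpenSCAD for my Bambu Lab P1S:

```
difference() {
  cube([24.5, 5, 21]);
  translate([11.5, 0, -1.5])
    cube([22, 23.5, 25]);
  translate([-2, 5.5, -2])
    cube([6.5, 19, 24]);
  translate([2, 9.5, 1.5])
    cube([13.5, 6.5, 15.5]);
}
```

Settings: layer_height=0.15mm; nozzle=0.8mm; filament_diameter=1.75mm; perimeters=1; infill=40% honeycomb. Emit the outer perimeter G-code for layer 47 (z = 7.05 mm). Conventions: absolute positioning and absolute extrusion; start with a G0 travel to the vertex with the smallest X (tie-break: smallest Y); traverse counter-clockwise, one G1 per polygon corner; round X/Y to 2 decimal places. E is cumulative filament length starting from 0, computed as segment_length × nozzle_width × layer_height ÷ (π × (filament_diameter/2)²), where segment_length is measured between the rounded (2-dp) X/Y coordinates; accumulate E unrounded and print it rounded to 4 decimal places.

At z = 7.05 mm: the cube is present — its section is the full 24.5×5 rectangle; the 22×23.5 cube at (11.5, 0) contributes its full rectangle; the cube at (-2, 5.5) (footprint 6.5×19) is included at this height; the cube at (2, 9.5) is present — its section is the full 13.5×6.5 rectangle; Subtracting the remaining from the first: starting from the 24.5×5 cube, the 22×23.5 cube at (11.5, 0) partially overlaps it — only the 65.00 mm² overlap (of its 517.00 mm²) is removed, clipping the outline; the 6.5×19 cube at (-2, 5.5) misses the remaining region (no effect); the 13.5×6.5 cube at (2, 9.5) misses the remaining region (no effect) — 1 connected region. The outline is a single polygon with 4 vertices. Extrusion per mm of travel: 0.8 × 0.15 / (π × 0.875²) = 0.049890. Accumulating E over each segment gives final E = 1.6464.

G0 X0.00 Y0.00 Z7.05
G1 X11.50 Y0.00 E0.5737
G1 X11.50 Y5.00 E0.8232
G1 X0.00 Y5.00 E1.3969
G1 X0.00 Y0.00 E1.6464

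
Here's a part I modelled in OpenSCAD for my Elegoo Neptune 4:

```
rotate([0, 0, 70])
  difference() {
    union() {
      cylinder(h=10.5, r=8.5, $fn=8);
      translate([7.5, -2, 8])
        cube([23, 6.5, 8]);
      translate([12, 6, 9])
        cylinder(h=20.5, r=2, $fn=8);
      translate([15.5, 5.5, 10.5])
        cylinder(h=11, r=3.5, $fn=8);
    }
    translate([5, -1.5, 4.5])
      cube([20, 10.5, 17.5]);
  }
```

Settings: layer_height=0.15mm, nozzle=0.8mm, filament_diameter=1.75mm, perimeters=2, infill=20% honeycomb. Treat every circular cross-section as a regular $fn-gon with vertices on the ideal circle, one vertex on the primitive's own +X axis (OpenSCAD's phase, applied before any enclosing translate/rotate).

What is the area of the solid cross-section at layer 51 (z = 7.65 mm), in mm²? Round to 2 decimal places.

At z = 7.65 mm: the r=8.5 cylinder contributes a regular 8-gon of circumradius 8.5 (area = (8/2)·8.500²·sin(360°/8) = 204.35 mm²); the cube at (7.5, -2) is absent (z outside [8, 16]); the cylinder at (12, 6) is not intersected at this z (z outside [9, 29.5]); the cylinder at (15.5, 5.5) does not reach this height (z outside [10.5, 21.5]); Combining (union): only the r=8.5 cylinder is present, so the union is just that shape — area = 204.35 mm²; the 20×10.5 cube at (5, -1.5) contributes its full rectangle (area 210.00 mm²); Taking the first minus the rest: starting from that combined region (204.35 mm²), the 20×10.5 cube at (5, -1.5) partially overlaps it — only the 18.55 mm² overlap (of its 210.00 mm²) is removed, clipping the outline — area = 185.80 mm²; (rotated 70° about Z; rotation is an isometry so areas/perimeters/island counts are preserved). Overall, the cross-section is a single solid region. Net area = 185.80 mm².

185.80 mm²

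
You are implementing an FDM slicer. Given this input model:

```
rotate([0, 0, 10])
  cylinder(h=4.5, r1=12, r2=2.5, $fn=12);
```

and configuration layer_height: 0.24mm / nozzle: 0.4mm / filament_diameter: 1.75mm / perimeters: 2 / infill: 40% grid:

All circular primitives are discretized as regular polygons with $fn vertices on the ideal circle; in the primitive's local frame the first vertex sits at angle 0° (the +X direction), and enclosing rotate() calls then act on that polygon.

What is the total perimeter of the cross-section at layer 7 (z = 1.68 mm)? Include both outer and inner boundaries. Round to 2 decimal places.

52.51 mm

At z = 1.68 mm: the cone contributes a regular 12-gon of circumradius 8.453 (interpolated between r1=12 and r2=2.5 at t=0.373) (perimeter = 2·12·8.453·sin(180°/12) = 52.51 mm); (whole slice rotated 10° about Z — lengths, areas and connectivity unchanged). Overall, the cross-section is a single solid region. Total boundary length (outer) = 52.51 mm.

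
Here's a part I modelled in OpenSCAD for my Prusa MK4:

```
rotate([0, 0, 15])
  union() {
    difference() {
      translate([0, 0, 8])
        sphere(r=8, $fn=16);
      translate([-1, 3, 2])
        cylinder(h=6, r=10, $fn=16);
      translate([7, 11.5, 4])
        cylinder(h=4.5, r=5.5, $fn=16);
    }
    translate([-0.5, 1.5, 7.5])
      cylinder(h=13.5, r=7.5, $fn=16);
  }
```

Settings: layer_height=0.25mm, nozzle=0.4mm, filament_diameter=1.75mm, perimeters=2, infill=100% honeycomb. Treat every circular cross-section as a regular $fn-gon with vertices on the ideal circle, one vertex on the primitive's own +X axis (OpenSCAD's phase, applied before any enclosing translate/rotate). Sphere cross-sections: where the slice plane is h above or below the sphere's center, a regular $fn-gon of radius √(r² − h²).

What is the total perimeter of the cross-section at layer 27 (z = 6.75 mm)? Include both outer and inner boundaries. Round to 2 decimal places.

29.29 mm

At z = 6.75 mm: the sphere: section is a regular 16-gon, circumradius = √(r²−h²) = √(8²−1.25²) = 7.902 (perimeter = 2·16·7.902·sin(180°/16) = 49.33 mm); the r=10 cylinder at (-1, 3) contributes a regular 16-gon of circumradius 10 (perimeter = 2·16·10.000·sin(180°/16) = 62.43 mm); the cylinder at (7, 11.5): section is a regular 16-gon, circumradius r=5.5 (perimeter = 2·16·5.500·sin(180°/16) = 34.34 mm); Taking the first minus the rest: starting from the r=8 sphere, the r=10 cylinder at (-1, 3) partially overlaps it — only the 180.36 mm² overlap (of its 306.15 mm²) is removed, clipping the outline; the r=5.5 cylinder at (7, 11.5) misses the remaining region (no effect) — boundary = 29.29 mm; the cylinder at (-0.5, 1.5) is not intersected at this z (z outside [7.5, 21]); Taking the union: only the result so far is present, so the union is just that shape — boundary = 29.29 mm; (whole slice rotated 15° about Z — lengths, areas and connectivity unchanged). Overall, the cross-section is a single solid region. Total boundary length (outer) = 29.29 mm.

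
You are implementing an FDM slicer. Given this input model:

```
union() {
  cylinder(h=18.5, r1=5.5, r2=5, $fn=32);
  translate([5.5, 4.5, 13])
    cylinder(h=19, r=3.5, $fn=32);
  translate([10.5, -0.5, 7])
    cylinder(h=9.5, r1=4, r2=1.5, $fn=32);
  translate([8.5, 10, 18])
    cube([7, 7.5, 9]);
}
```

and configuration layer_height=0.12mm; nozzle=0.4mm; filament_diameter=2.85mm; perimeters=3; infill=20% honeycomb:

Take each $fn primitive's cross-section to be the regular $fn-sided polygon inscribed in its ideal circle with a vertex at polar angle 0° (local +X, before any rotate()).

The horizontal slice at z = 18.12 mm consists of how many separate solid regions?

At z = 18.12 mm: the cone (r1=5.5→r2=5) has section circumradius 5.010 here — a regular 32-gon; the r=3.5 cylinder at (5.5, 4.5) contributes a regular 32-gon of circumradius 3.5; the cone at (10.5, -0.5) is not intersected at this z (z outside [7, 16.5]); the cube at (8.5, 10) (footprint 7×7.5) is included at this height; Taking the union: the regions partially overlap (shared area 4.24 mm²), so overlapping operands fuse into one piece — 2 connected regions. The result has 2 disconnected regions.

2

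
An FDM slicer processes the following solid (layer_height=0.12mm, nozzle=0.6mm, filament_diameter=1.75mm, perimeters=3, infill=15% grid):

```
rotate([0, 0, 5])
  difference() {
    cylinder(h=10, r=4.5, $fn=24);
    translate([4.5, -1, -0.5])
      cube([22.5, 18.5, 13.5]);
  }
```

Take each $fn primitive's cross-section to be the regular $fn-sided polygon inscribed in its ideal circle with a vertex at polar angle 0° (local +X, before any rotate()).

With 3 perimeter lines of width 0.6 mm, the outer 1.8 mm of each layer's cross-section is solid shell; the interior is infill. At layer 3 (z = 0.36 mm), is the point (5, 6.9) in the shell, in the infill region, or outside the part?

outside

At z = 0.36 mm: the r=4.5 cylinder contributes a regular 24-gon of circumradius 4.5; the 22.5×18.5 cube at (4.5, -1) contributes its full rectangle; After the difference (first − rest): starting from the r=4.5 cylinder, the 22.5×18.5 cube at (4.5, -1) misses the remaining region (no effect) — 1 connected region; (whole slice rotated 5° about Z — lengths, areas and connectivity unchanged). Overall, the cross-section is a single solid region. Undo the 5° rotation: the query point maps to (5.582, 6.438) in the un-rotated model frame. The nearest boundary edge runs (2.25, 3.90)→(3.18, 3.18); distance from the point to it = 4.04 mm. The point is not inside any of the regions above, so it lies outside the cross-section (4.04 mm from the nearest boundary).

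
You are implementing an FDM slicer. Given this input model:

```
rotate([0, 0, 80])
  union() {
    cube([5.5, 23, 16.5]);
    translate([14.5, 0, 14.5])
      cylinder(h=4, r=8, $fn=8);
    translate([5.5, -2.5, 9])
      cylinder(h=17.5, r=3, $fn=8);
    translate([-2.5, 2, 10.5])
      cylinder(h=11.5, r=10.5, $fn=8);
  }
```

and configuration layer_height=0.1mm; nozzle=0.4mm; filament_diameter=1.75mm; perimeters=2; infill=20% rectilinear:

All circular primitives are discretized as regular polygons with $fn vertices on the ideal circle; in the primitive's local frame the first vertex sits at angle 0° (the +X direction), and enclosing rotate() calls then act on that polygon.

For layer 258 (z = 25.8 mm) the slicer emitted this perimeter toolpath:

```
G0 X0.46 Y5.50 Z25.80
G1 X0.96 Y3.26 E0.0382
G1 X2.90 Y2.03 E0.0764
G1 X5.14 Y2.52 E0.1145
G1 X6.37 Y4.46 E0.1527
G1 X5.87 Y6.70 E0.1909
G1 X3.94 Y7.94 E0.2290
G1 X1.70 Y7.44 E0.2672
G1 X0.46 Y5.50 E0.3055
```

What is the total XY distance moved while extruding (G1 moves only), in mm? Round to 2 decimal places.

Sum the Euclidean lengths of each G1 segment: total = 18.37 mm.

18.37 mm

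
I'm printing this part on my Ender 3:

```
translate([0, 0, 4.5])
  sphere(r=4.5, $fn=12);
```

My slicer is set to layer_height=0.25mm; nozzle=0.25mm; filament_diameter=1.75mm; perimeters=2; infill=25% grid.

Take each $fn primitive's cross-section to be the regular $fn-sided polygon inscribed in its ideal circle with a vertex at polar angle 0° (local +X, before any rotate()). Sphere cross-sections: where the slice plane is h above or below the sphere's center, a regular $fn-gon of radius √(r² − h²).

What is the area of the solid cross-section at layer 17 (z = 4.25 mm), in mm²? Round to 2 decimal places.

60.56 mm²

At z = 4.25 mm: the sphere: section is a regular 12-gon, circumradius = √(r²−h²) = √(4.5²−0.25²) = 4.493 (area = (12/2)·4.493²·sin(360°/12) = 60.56 mm²). Overall, the cross-section is a single solid region. Net area = 60.56 mm².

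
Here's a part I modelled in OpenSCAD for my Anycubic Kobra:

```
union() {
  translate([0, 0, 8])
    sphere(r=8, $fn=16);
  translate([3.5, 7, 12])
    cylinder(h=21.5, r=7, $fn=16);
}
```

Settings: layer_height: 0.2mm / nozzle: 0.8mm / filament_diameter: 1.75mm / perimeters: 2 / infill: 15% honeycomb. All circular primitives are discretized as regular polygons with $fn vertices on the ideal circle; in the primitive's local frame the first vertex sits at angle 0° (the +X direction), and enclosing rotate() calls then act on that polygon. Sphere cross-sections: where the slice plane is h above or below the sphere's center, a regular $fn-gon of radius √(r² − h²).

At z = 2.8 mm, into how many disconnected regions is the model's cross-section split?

At z = 2.8 mm: the sphere: section is a regular 16-gon, circumradius = √(r²−h²) = √(8²−5.2²) = 6.079; the cylinder at (3.5, 7) does not reach this height (z outside [12, 33.5]); Taking the union: only the r=8 sphere is present, so the union is just that shape — 1 connected region. The result has 1 disconnected region.

1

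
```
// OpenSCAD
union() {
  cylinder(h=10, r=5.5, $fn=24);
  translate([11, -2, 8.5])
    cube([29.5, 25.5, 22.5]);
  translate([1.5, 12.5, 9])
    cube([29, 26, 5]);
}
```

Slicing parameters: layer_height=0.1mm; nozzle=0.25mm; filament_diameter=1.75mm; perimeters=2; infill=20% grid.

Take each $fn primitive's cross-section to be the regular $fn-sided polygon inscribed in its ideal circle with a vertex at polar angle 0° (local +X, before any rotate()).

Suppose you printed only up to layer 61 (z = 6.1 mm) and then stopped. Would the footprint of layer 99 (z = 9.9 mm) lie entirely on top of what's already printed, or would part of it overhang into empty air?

Compare the two slices. At z = 6.1: the r=5.5 cylinder contributes a regular 24-gon of circumradius 5.5 (area = (24/2)·5.500²·sin(360°/24) = 93.95 mm²); the cube at (11, -2) is not intersected at this z (z outside [8.5, 31]); the cube at (1.5, 12.5) does not reach this height (z outside [9, 14]); Combining (union): only the r=5.5 cylinder is present, so the union is just that shape — area = 93.95 mm². At z = 9.9: the r=5.5 cylinder contributes a regular 24-gon of circumradius 5.5 (area = (24/2)·5.500²·sin(360°/24) = 93.95 mm²); the cube at (11, -2) (footprint 29.5×25.5) is included at this height (area 752.25 mm²); the cube at (1.5, 12.5) is present — its section is the full 29×26 rectangle (area 754.00 mm²); Combining (union): the regions partially overlap — summed areas 1600.20 mm² minus the doubly-counted overlap 214.50 mm² gives 1385.70 mm² — area = 1385.70 mm². Checking containment: at z = 9.9 the cross-section extends beyond the z = 6.1 cross-section by about 1291.75 mm².

part overhangs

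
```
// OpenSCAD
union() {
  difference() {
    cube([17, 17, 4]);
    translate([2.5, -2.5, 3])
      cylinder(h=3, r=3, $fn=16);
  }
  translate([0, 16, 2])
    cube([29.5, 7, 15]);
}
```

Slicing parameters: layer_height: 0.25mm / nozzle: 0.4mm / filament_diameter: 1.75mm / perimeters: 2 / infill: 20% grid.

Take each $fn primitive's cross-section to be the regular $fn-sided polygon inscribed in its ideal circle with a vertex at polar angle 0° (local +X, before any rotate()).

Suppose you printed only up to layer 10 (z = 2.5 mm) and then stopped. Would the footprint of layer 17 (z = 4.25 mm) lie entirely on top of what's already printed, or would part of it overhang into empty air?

entirely on top

Compare the two slices. At z = 2.5: the cube (footprint 17×17) is included at this height (area 289.00 mm²); the cylinder at (2.5, -2.5) is absent (z outside [3, 6]); After the difference (first − rest): none of the subtracted shapes is present at this height, so the 17×17 cube is unchanged — area = 289.00 mm²; the cube at (0, 16) is present — its section is the full 29.5×7 rectangle (area 206.50 mm²); Merging all regions: the regions partially overlap — summed areas 495.50 mm² minus the doubly-counted overlap 17.00 mm² gives 478.50 mm² — area = 478.50 mm². At z = 4.25: the cube is absent (z outside [0, 4]); the cylinder at (2.5, -2.5): section is a regular 16-gon, circumradius r=3 (area = (16/2)·3.000²·sin(360°/16) = 27.55 mm²); Subtracting the remaining from the first: the first operand is absent here, so nothing remains; the 29.5×7 cube at (0, 16) contributes its full rectangle (area 206.50 mm²); Combining (union): only the 29.5×7 cube at (0, 16) is present, so the union is just that shape — area = 206.50 mm². Checking containment: the cross-section at z = 4.25 is a subset of the cross-section at z = 2.5.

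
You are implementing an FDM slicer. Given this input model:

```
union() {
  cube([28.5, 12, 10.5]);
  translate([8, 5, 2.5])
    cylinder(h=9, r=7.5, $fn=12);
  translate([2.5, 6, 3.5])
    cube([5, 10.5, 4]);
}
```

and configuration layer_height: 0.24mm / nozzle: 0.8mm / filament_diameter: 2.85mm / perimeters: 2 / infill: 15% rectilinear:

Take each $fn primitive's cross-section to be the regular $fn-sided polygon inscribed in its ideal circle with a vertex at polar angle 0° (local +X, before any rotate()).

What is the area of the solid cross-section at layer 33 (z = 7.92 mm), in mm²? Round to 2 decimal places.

360.15 mm²

At z = 7.92 mm: the cube (footprint 28.5×12) is included at this height (area 342.00 mm²); the cylinder at (8, 5): section is a regular 12-gon, circumradius r=7.5 (area = (12/2)·7.500²·sin(360°/12) = 168.75 mm²); the cube at (2.5, 6) is not intersected at this z (z outside [3.5, 7.5]); Merging all regions: the regions partially overlap — summed areas 510.75 mm² minus the doubly-counted overlap 150.60 mm² gives 360.15 mm² — area = 360.15 mm². Overall, the cross-section is a single solid region. Net area = 360.15 mm².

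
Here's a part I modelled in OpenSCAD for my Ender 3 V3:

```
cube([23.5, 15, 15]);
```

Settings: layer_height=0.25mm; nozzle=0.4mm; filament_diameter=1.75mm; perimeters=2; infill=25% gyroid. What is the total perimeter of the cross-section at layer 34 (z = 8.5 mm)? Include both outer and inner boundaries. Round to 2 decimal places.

77.00 mm

At z = 8.5 mm: the cube (footprint 23.5×15) is included at this height (perimeter 77.00 mm). Overall, the cross-section is a single solid region. Total boundary length (outer) = 77.00 mm.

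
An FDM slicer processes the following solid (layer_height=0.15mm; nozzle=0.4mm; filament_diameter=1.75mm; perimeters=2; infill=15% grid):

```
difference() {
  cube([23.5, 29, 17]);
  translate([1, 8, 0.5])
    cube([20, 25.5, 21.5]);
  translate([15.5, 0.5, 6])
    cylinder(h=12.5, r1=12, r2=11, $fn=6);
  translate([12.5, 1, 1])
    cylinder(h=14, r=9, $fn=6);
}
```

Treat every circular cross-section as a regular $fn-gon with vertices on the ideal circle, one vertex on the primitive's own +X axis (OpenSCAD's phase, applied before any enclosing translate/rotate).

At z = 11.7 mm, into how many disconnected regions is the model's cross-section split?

2

At z = 11.7 mm: the 23.5×29 cube contributes its full rectangle; the 20×25.5 cube at (1, 8) contributes its full rectangle; the cone at (15.5, 0.5): at t=0.456 of its height the radius interpolates to r₁+(r₂−r₁)t = 11.544, giving a regular 6-gon of that circumradius; the cylinder at (12.5, 1): section is a regular 6-gon, circumradius r=9; After the difference (first − rest): starting from the 23.5×29 cube, the 20×25.5 cube at (1, 8) partially overlaps it — only the 420.00 mm² overlap (of its 510.00 mm²) is removed, clipping the outline; the cone at (15.5, 0.5) partially overlaps it — only the 141.99 mm² overlap (of its 346.23 mm²) is removed, clipping the outline; the r=9 cylinder at (12.5, 1) partially overlaps it — only the 5.52 mm² overlap (of its 210.44 mm²) is removed, clipping the outline — 2 connected regions. The result has 2 disconnected regions.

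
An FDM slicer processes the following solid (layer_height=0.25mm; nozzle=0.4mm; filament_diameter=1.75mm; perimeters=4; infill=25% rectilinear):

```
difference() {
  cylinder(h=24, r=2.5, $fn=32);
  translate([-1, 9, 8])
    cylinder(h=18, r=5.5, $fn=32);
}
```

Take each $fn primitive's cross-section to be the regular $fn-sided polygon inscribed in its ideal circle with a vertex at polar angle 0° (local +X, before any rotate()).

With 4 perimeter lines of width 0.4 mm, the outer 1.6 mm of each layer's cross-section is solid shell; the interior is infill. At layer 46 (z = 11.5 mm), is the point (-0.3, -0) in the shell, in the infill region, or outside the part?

At z = 11.5 mm: the r=2.5 cylinder contributes a regular 32-gon of circumradius 2.5; the r=5.5 cylinder at (-1, 9) contributes a regular 32-gon of circumradius 5.5; Taking the first minus the rest: starting from the r=2.5 cylinder, the r=5.5 cylinder at (-1, 9) misses the remaining region (no effect) — 1 connected region. Overall, the cross-section is a single solid region. The nearest boundary edge runs (-2.45, -0.49)→(-2.50, 0.00); distance from the point to it = 2.19 mm. The point is inside the cross-section and 2.19 mm from the nearest boundary — more than the 1.6 mm shell width (4 × 0.4), so it's in the infill interior.

infill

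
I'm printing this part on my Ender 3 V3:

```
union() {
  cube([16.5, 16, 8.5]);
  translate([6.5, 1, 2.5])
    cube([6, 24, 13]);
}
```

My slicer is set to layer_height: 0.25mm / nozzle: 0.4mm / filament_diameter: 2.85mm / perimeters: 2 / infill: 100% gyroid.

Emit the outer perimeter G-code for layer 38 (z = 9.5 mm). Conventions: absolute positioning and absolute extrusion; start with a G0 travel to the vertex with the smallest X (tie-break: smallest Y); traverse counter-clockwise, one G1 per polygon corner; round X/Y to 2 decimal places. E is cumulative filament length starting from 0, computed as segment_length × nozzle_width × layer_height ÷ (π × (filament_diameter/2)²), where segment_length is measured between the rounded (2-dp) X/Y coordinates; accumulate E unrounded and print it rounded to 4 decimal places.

G0 X6.50 Y1.00 Z9.50
G1 X12.50 Y1.00 E0.0941
G1 X12.50 Y25.00 E0.4703
G1 X6.50 Y25.00 E0.5643
G1 X6.50 Y1.00 E0.9405

At z = 9.5 mm: the cube does not reach this height (z outside [0, 8.5]); the cube at (6.5, 1) is present — its section is the full 6×24 rectangle; Merging all regions: only the 6×24 cube at (6.5, 1) is present, so the union is just that shape — 1 connected region. The outline is a single polygon with 4 vertices. Extrusion per mm of travel: 0.4 × 0.25 / (π × 1.425²) = 0.015675. Accumulating E over each segment gives final E = 0.9405.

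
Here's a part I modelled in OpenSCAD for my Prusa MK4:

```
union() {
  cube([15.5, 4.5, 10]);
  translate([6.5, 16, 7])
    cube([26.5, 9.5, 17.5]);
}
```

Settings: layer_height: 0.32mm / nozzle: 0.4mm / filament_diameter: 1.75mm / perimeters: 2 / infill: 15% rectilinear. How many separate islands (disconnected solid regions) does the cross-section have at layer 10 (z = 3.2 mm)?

At z = 3.2 mm: the cube (footprint 15.5×4.5) is included at this height; the cube at (6.5, 16) is not intersected at this z (z outside [7, 24.5]); Combining (union): only the 15.5×4.5 cube is present, so the union is just that shape — 1 connected region. Overall, the cross-section is a single solid region. Island count = 1.

1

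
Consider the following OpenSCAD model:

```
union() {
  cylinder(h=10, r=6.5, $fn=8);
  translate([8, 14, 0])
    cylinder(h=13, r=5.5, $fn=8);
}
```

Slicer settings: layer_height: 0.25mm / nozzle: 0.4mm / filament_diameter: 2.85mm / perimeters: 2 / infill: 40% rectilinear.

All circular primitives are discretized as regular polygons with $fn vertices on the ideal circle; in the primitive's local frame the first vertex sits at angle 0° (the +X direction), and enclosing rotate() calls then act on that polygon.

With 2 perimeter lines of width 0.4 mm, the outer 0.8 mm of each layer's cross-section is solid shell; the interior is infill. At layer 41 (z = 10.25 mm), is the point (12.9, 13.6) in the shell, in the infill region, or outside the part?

At z = 10.25 mm: the cylinder is not intersected at this z (z outside [0, 10]); the cylinder at (8, 14): section is a regular 8-gon, circumradius r=5.5; Taking the union: only the r=5.5 cylinder at (8, 14) is present, so the union is just that shape — 1 connected region. Overall, the cross-section is a single solid region. The nearest boundary edge runs (11.89, 10.11)→(13.50, 14.00); distance from the point to it = 0.40 mm. The point is inside the cross-section, 0.40 mm from the nearest boundary — within the 0.8 mm shell band (2 × 0.4).

shell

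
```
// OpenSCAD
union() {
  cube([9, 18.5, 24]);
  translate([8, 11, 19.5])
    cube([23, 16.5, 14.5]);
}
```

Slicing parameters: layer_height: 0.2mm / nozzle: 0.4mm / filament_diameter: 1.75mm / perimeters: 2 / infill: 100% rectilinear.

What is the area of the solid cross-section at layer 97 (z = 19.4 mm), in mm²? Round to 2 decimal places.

166.50 mm²

At z = 19.4 mm: the 9×18.5 cube contributes its full rectangle (area 166.50 mm²); the cube at (8, 11) is not intersected at this z (z outside [19.5, 34]); Taking the union: only the 9×18.5 cube is present, so the union is just that shape — area = 166.50 mm². Overall, the cross-section is a single solid region. Net area = 166.50 mm².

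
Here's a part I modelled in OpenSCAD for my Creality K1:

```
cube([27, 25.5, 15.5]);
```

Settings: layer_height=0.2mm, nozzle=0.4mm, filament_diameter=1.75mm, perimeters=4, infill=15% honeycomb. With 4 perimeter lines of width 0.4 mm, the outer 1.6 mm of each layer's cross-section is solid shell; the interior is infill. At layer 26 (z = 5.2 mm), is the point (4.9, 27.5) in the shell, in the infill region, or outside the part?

outside

At z = 5.2 mm: the cube (footprint 27×25.5) is included at this height. Overall, the cross-section is a single solid region. The nearest boundary edge runs (27.00, 25.50)→(0.00, 25.50); distance from the point to it = 2.00 mm. The point is not inside any of the regions above, so it lies outside the cross-section (2.00 mm from the nearest boundary).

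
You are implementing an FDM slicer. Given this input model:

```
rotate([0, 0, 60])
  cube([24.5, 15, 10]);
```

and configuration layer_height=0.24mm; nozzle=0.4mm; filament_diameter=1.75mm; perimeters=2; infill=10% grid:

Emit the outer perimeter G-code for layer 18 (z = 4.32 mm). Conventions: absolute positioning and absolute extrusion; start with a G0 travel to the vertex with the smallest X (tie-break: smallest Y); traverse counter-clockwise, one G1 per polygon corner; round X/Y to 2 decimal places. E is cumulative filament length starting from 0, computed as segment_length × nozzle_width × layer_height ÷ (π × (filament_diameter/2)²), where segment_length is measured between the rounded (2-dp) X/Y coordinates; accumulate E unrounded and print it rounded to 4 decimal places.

G0 X-12.99 Y7.50 Z4.32
G1 X0.00 Y0.00 E0.5987
G1 X12.25 Y21.22 E1.5766
G1 X-0.74 Y28.72 E2.1753
G1 X-12.99 Y7.50 E3.1532

At z = 4.32 mm: the cube (footprint 24.5×15) is included at this height; (rotated 60° about Z; rotation is an isometry so areas/perimeters/island counts are preserved). The outline is a single polygon with 4 vertices. Extrusion per mm of travel: 0.4 × 0.24 / (π × 0.875²) = 0.039912. Accumulating E over each segment gives final E = 3.1532.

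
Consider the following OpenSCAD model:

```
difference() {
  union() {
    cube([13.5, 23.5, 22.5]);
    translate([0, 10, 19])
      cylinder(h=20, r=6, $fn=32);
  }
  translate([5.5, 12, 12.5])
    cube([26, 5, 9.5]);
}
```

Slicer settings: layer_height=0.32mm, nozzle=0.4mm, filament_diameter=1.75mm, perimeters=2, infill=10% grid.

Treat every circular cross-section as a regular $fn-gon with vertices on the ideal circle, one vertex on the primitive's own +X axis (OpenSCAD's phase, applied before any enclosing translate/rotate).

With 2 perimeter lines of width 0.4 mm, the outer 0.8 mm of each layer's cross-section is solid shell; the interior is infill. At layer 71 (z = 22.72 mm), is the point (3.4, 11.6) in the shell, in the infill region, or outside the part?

infill

At z = 22.72 mm: the cube is not intersected at this z (z outside [0, 22.5]); the r=6 cylinder at (0, 10) contributes a regular 32-gon of circumradius 6; Taking the union: only the r=6 cylinder at (0, 10) is present, so the union is just that shape — 1 connected region; the cube at (5.5, 12) is not intersected at this z (z outside [12.5, 22]); Taking the first minus the rest: none of the subtracted shapes is present at this height, so the result so far is unchanged — 1 connected region. Overall, the cross-section is a single solid region. The nearest boundary edge runs (5.54, 12.30)→(4.99, 13.33); distance from the point to it = 2.22 mm. The point is inside the cross-section and 2.22 mm from the nearest boundary — more than the 0.8 mm shell width (2 × 0.4), so it's in the infill interior.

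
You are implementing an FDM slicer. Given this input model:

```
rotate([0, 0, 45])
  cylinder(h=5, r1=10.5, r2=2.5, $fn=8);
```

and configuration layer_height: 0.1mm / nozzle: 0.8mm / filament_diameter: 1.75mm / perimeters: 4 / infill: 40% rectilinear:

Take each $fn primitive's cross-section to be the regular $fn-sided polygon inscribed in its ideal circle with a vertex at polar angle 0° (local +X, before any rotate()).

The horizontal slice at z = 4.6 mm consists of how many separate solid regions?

At z = 4.6 mm: the cone (r1=10.5→r2=2.5) has section circumradius 3.140 here — a regular 8-gon; (whole slice rotated 45° about Z — lengths, areas and connectivity unchanged). The result has 1 disconnected region.

1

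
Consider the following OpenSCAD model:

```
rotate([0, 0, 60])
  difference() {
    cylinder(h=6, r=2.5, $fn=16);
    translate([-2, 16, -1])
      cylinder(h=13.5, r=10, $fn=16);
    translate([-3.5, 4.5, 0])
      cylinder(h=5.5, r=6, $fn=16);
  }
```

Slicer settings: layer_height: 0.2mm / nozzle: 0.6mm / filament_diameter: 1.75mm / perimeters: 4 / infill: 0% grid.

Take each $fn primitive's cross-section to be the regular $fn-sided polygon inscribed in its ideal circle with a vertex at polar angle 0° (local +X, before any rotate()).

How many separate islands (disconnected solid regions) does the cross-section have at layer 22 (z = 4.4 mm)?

At z = 4.4 mm: the r=2.5 cylinder gives a regular 16-gon of circumradius 2.5 (constant along its height); the cylinder at (-2, 16): section is a regular 16-gon, circumradius r=10; the r=6 cylinder at (-3.5, 4.5) gives a regular 16-gon of circumradius 6 (constant along its height); After the difference (first − rest): starting from the r=2.5 cylinder, the r=10 cylinder at (-2, 16) misses the remaining region (no effect); the r=6 cylinder at (-3.5, 4.5) partially overlaps it — only the 9.79 mm² overlap (of its 110.21 mm²) is removed, clipping the outline — 1 connected region; (rotated 60° about Z; rotation is an isometry so areas/perimeters/island counts are preserved). Overall, the cross-section is a single solid region. Island count = 1.

1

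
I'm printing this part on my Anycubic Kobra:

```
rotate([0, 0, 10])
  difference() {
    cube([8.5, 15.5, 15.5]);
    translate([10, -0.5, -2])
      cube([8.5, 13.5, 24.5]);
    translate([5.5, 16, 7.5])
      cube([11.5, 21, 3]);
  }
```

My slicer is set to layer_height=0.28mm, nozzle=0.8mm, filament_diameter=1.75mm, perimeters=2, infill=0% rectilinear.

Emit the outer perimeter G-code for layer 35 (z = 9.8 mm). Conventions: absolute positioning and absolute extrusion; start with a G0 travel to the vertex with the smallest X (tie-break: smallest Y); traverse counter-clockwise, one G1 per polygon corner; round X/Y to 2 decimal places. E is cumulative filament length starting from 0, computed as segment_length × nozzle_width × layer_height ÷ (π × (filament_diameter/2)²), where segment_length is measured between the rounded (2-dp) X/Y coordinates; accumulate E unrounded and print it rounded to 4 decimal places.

G0 X-2.69 Y15.26 Z9.80
G1 X0.00 Y0.00 E1.4431
G1 X8.37 Y1.48 E2.2346
G1 X5.68 Y16.74 E3.6777
G1 X-2.69 Y15.26 E4.4693

At z = 9.8 mm: the cube is present — its section is the full 8.5×15.5 rectangle; the cube at (10, -0.5) (footprint 8.5×13.5) is included at this height; the cube at (5.5, 16) is present — its section is the full 11.5×21 rectangle; After the difference (first − rest): starting from the 8.5×15.5 cube, the 8.5×13.5 cube at (10, -0.5) misses the remaining region (no effect); the 11.5×21 cube at (5.5, 16) misses the remaining region (no effect) — 1 connected region; (rotated 10° about Z; rotation is an isometry so areas/perimeters/island counts are preserved). The outline is a single polygon with 4 vertices. Extrusion per mm of travel: 0.8 × 0.28 / (π × 0.875²) = 0.093128. Accumulating E over each segment gives final E = 4.4693.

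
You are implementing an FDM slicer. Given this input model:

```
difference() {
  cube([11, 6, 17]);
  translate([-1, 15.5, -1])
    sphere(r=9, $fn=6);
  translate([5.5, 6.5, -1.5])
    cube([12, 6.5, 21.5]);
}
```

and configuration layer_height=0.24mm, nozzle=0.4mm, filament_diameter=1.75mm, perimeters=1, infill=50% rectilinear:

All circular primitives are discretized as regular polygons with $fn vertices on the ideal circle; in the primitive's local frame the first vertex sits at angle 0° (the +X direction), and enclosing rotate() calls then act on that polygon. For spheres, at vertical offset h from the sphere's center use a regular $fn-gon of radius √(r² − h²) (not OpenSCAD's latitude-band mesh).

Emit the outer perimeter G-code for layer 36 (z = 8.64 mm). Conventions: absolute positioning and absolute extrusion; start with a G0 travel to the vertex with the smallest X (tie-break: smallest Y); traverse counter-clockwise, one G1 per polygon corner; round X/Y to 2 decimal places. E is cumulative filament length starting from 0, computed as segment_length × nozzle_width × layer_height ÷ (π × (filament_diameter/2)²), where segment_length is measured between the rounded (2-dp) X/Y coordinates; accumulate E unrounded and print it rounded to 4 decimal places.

G0 X0.00 Y0.00 Z8.64
G1 X11.00 Y0.00 E0.4390
G1 X11.00 Y6.00 E0.6785
G1 X0.00 Y6.00 E1.1175
G1 X0.00 Y0.00 E1.3570

At z = 8.64 mm: the 11×6 cube contributes its full rectangle; the sphere at (-1, 15.5) does not reach this height (|z−center|=9.640 > r=9); the 12×6.5 cube at (5.5, 6.5) contributes its full rectangle; Taking the first minus the rest: starting from the 11×6 cube, the 12×6.5 cube at (5.5, 6.5) misses the remaining region (no effect) — 1 connected region. The outline is a single polygon with 4 vertices. Extrusion per mm of travel: 0.4 × 0.24 / (π × 0.875²) = 0.039912. Accumulating E over each segment gives final E = 1.3570.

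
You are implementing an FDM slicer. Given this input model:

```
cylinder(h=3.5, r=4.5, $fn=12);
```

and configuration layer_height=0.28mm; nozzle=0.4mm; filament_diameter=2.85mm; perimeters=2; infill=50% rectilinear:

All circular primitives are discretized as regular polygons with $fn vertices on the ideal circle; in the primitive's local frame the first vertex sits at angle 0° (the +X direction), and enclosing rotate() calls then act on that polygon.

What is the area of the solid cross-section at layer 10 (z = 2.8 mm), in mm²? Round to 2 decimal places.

60.75 mm²

At z = 2.8 mm: the r=4.5 cylinder gives a regular 12-gon of circumradius 4.5 (constant along its height) (area = (12/2)·4.500²·sin(360°/12) = 60.75 mm²). Overall, the cross-section is a single solid region. Net area = 60.75 mm².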